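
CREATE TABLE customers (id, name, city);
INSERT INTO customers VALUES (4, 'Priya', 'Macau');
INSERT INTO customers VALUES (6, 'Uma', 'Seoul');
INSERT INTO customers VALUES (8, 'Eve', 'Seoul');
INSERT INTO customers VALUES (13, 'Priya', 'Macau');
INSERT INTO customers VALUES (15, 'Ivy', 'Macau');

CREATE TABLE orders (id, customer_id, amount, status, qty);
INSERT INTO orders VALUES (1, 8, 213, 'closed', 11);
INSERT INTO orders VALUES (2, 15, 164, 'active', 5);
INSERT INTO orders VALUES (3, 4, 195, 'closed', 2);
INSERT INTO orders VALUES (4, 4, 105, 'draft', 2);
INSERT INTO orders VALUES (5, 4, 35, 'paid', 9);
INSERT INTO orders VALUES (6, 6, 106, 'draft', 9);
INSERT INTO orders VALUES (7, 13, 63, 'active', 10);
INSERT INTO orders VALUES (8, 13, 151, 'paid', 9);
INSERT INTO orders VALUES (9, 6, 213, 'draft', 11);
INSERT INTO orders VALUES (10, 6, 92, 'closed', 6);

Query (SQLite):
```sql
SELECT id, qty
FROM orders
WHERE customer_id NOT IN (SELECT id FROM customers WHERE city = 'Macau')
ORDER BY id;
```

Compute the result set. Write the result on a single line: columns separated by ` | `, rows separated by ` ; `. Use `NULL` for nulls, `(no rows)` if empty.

Inner query: customers.id where city = 'Macau'.
Outer: keep orders rows whose customer_id is not in that set.
Inner query → {4, 13, 15}

1 | 11 ; 6 | 9 ; 9 | 11 ; 10 | 6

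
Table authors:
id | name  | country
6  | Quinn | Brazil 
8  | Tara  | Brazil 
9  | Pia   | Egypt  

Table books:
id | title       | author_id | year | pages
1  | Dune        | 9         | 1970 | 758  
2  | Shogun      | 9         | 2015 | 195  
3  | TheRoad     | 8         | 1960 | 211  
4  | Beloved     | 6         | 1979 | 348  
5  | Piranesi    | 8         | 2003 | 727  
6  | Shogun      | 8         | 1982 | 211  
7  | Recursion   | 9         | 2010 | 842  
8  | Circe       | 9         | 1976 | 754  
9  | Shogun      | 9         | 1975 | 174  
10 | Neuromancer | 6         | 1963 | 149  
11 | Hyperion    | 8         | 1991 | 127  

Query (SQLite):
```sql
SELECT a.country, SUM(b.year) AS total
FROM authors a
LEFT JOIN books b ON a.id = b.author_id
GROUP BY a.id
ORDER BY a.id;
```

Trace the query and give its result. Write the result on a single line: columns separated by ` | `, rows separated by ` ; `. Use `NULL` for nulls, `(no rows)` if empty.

LEFT JOIN keeps every authors row; unmatched ones get NULL for books columns.
Group by authors.id and compute SUM(b.year). SUM over an all-NULL group is NULL.
  6: ids {4, 10} → SUM(b.year)=3942
  8: ids {3, 5, 6, 11} → SUM(b.year)=7936
  9: ids {1, 2, 7, 8, 9} → SUM(b.year)=9946

Brazil | 3942 ; Brazil | 7936 ; Egypt | 9946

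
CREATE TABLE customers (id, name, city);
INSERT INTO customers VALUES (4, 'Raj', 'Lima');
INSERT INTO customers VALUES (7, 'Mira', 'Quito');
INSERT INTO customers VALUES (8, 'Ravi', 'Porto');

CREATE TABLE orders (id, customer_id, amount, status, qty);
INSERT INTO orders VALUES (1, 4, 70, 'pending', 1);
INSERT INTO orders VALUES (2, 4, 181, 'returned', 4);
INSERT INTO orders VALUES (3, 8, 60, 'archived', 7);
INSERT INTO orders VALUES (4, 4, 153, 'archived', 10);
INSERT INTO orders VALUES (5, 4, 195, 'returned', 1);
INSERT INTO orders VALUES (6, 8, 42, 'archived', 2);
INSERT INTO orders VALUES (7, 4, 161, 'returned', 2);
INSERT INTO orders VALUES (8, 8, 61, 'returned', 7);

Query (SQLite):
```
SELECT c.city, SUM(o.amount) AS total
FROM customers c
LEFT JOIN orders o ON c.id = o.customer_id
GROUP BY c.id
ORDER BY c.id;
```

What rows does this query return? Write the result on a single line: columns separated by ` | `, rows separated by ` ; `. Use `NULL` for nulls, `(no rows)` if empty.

LEFT JOIN keeps every customers row; unmatched ones get NULL for orders columns.
Group by customers.id and compute SUM(o.amount). SUM over an all-NULL group is NULL.
  4: ids {1, 2, 4, 5, 7} → SUM(o.amount)=760
  7: ids {—} → SUM(o.amount)=NULL
  8: ids {3, 6, 8} → SUM(o.amount)=163

Lima | 760 ; Quito | NULL ; Porto | 163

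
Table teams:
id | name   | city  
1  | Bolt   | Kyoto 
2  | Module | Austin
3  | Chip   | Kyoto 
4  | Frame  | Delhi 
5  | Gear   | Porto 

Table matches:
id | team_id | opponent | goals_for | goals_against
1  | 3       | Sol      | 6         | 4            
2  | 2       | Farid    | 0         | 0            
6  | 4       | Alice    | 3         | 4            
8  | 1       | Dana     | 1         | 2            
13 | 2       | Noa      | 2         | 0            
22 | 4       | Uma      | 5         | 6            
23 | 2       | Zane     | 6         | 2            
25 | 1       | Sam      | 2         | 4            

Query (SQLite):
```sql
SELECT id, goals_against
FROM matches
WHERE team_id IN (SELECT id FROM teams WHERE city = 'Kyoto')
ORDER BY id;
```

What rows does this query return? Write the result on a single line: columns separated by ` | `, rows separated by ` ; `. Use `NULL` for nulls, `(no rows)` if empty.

1 | 4 ; 8 | 2 ; 25 | 4

Inner query: teams.id where city = 'Kyoto'.
Outer: keep matches rows whose team_id is in that set.
Inner query → {1, 3}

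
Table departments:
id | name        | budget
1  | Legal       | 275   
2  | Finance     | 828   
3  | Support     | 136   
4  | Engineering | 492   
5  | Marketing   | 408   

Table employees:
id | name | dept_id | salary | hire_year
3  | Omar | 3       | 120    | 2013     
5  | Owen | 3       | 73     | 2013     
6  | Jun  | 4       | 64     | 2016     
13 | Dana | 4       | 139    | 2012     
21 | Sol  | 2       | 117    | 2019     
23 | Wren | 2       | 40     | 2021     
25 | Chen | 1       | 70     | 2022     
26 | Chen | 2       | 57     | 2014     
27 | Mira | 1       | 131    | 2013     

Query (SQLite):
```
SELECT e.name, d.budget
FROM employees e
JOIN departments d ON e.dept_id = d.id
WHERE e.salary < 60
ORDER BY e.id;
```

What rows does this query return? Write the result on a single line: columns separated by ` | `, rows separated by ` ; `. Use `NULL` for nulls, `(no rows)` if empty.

Each employees row matches the departments row where dept_id = departments.id.
Then keep rows with e.salary < 60.

Wren | 828 ; Chen | 828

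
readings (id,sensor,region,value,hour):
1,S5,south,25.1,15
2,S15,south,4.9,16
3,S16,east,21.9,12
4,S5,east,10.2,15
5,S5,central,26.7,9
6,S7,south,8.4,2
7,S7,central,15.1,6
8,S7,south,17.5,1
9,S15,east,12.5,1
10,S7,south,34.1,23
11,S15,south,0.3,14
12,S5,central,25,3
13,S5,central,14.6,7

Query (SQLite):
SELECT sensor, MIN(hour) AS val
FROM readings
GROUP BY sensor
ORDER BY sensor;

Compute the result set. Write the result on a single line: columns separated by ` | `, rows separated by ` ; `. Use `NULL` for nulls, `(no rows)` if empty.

S15 | 1 ; S16 | 12 ; S5 | 3 ; S7 | 1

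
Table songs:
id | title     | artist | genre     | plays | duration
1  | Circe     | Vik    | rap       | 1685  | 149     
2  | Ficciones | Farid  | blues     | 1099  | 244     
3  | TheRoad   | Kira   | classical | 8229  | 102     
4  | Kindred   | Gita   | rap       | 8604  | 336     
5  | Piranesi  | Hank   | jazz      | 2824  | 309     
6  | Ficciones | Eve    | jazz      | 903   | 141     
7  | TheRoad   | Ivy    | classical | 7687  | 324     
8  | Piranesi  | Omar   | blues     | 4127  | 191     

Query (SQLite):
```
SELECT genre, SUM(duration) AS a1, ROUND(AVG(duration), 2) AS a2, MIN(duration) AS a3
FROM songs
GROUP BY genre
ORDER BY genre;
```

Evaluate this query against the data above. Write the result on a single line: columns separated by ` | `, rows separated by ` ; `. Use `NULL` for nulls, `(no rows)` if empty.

blues | 435 | 217.5 | 191 ; classical | 426 | 213 | 102 ; jazz | 450 | 225 | 141 ; rap | 485 | 242.5 | 149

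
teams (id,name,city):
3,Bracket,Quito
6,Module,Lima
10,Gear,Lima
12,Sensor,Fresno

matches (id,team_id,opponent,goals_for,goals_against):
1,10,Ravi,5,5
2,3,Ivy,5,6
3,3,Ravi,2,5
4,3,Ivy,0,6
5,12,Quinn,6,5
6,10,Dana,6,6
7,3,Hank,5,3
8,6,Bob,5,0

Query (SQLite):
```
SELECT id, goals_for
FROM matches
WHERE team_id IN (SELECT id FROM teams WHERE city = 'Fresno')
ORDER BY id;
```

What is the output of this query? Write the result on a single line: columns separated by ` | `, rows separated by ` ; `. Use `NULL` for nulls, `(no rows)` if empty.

5 | 6

Inner query: teams.id where city = 'Fresno'.
Outer: keep matches rows whose team_id is in that set.
Inner query → {12}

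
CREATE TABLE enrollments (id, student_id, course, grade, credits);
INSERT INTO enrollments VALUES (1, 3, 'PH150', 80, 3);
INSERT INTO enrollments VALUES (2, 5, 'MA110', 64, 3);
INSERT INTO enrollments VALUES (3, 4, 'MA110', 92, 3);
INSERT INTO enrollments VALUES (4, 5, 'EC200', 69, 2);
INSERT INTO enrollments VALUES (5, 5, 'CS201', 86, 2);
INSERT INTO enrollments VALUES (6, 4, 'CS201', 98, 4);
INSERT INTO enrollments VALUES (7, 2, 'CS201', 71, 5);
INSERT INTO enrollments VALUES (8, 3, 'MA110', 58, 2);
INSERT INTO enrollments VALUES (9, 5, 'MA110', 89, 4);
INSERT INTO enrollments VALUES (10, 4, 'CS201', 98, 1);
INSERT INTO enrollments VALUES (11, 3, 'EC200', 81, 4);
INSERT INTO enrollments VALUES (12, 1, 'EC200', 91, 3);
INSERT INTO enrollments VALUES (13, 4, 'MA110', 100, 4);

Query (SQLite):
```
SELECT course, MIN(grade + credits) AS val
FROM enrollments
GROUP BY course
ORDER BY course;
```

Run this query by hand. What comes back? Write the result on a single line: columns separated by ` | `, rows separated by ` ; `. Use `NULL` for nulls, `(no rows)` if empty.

CS201 | 76 ; EC200 | 71 ; MA110 | 60 ; PH150 | 83

For each row compute grade + credits.
Group by course; take MIN of the expression per group.
  CS201: ids {5, 6, 7, 10} → MIN(grade + credits)=76
  EC200: ids {4, 11, 12} → MIN(grade + credits)=71
  MA110: ids {2, 3, 8, 9, 13} → MIN(grade + credits)=60
  PH150: ids {1} → MIN(grade + credits)=83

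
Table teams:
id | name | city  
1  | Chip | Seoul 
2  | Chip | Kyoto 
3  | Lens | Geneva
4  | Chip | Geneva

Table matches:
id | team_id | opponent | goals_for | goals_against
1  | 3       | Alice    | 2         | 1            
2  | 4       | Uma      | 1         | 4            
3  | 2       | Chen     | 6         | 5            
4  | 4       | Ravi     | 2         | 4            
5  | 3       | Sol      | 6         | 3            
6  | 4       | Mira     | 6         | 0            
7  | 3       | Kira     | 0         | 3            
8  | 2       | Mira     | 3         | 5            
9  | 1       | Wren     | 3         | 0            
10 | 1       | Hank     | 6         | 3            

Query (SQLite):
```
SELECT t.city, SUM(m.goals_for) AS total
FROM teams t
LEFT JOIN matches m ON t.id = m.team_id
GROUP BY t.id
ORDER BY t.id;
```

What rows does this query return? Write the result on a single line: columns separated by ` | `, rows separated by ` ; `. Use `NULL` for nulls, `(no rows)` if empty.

LEFT JOIN keeps every teams row; unmatched ones get NULL for matches columns.
Group by teams.id and compute SUM(m.goals_for). SUM over an all-NULL group is NULL.
  1: ids {9, 10} → SUM(m.goals_for)=9
  2: ids {3, 8} → SUM(m.goals_for)=9
  3: ids {1, 5, 7} → SUM(m.goals_for)=8
  4: ids {2, 4, 6} → SUM(m.goals_for)=9

Seoul | 9 ; Kyoto | 9 ; Geneva | 8 ; Geneva | 9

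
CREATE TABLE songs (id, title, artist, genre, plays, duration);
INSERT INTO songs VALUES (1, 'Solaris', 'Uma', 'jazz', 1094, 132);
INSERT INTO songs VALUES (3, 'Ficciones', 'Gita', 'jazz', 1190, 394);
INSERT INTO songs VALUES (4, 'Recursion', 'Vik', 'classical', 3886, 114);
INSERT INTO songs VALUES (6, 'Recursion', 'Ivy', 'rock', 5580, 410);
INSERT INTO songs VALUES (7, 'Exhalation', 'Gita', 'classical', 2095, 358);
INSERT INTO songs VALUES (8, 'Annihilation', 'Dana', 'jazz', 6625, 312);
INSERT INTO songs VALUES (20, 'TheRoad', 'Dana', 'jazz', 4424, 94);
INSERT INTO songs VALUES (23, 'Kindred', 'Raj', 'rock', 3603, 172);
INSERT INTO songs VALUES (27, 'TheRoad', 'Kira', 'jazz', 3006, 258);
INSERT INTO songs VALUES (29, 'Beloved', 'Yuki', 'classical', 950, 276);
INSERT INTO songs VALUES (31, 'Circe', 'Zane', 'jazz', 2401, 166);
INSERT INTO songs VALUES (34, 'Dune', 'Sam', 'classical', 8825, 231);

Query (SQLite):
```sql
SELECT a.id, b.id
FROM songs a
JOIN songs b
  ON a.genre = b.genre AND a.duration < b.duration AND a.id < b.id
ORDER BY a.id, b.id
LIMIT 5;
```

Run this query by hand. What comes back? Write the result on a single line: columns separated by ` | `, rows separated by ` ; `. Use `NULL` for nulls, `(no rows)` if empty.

Pairs (a,b) with same genre, a.duration < b.duration, a.id < b.id.
genre groups: classical:{4,7,29,34} jazz:{1,3,8,20,27,31} rock:{6,23}
Ordered by (a.id, b.id); first 5.

1 | 3 ; 1 | 8 ; 1 | 27 ; 1 | 31 ; 4 | 7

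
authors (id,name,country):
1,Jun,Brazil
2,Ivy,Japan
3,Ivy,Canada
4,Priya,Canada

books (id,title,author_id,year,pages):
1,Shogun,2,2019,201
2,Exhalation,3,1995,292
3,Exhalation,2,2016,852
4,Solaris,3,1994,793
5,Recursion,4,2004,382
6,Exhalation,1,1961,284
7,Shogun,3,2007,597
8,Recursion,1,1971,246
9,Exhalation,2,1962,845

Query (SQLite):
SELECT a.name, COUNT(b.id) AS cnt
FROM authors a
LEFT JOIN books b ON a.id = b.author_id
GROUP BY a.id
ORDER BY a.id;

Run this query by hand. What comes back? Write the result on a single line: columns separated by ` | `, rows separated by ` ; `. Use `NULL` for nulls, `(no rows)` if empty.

LEFT JOIN keeps every authors row; unmatched ones get NULL for books columns.
Group by authors.id and compute COUNT(b.id). COUNT(col) of an all-NULL group is 0.
  1: ids {6, 8} → COUNT(b.id)=2
  2: ids {1, 3, 9} → COUNT(b.id)=3
  3: ids {2, 4, 7} → COUNT(b.id)=3
  4: ids {5} → COUNT(b.id)=1

Jun | 2 ; Ivy | 3 ; Ivy | 3 ; Priya | 1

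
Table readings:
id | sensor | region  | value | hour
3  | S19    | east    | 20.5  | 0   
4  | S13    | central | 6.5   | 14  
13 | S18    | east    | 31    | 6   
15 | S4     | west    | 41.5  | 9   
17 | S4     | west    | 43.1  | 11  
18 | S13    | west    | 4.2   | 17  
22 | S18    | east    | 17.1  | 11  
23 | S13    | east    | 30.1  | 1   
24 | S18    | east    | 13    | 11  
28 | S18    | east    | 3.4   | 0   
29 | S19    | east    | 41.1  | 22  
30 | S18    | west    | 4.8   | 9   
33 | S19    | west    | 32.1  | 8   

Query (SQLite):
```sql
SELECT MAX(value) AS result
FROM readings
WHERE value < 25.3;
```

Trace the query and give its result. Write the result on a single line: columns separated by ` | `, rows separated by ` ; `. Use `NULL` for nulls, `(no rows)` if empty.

Rows where value < 25.3 → value values: [20.5, 6.5, 4.2, 17.1, 13, 3.4, 4.8].
MAX of non-NULL values = 20.5.

20.5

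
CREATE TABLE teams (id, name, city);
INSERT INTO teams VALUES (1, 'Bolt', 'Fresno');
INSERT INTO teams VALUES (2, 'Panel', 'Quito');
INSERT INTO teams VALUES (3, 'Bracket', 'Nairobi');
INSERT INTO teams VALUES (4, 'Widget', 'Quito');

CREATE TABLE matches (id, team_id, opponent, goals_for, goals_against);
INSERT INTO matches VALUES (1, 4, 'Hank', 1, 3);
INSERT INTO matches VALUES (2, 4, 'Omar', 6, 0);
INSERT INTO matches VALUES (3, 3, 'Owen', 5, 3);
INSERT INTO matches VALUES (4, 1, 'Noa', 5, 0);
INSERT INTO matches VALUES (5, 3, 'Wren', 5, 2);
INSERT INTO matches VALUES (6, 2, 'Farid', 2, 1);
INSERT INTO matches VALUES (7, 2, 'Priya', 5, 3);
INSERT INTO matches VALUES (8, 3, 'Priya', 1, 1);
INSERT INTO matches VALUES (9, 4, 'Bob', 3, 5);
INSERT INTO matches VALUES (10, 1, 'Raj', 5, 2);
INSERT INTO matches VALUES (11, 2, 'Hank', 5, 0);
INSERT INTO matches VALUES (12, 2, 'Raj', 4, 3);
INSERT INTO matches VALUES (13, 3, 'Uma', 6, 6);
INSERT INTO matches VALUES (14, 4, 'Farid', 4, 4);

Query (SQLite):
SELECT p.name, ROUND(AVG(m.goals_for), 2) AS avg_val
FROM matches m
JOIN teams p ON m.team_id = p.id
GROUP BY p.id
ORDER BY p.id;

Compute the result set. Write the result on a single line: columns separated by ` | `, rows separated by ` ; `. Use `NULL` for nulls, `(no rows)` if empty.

Bolt | 5 ; Panel | 4 ; Bracket | 4.25 ; Widget | 3.5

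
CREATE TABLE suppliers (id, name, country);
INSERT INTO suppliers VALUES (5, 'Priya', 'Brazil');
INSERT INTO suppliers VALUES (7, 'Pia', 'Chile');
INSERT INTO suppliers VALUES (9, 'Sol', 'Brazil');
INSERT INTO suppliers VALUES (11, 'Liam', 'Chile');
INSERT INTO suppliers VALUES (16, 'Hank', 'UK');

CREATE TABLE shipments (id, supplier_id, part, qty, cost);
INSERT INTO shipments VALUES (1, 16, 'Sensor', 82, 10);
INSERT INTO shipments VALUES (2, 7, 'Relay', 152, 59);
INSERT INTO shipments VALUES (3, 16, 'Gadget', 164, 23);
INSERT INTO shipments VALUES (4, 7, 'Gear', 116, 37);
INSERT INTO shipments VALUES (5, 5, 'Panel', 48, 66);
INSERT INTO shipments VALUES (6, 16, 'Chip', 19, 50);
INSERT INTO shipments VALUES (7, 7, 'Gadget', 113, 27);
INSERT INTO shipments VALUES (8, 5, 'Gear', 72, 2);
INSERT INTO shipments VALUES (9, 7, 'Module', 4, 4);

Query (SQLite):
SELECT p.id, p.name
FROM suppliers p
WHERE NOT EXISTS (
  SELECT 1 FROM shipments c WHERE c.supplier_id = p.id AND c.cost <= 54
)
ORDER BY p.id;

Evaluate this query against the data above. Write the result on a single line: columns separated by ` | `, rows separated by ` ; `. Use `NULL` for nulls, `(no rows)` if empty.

9 | Sol ; 11 | Liam

For each suppliers row, check whether any shipments with matching supplier_id has cost <= 54.
Keep rows where that is false.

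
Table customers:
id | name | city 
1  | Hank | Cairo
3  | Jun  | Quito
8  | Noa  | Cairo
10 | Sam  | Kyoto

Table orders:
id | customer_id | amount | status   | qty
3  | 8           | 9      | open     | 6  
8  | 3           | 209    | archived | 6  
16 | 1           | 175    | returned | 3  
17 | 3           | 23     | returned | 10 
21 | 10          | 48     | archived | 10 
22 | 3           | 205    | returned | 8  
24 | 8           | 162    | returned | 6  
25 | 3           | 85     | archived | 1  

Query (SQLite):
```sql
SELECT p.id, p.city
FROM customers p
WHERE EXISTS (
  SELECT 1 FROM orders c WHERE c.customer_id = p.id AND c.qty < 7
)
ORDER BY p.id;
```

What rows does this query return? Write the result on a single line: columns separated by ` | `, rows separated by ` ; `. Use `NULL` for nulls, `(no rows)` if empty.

For each customers row, check whether any orders with matching customer_id has qty < 7.
Keep rows where that is true.

1 | Cairo ; 3 | Quito ; 8 | Cairo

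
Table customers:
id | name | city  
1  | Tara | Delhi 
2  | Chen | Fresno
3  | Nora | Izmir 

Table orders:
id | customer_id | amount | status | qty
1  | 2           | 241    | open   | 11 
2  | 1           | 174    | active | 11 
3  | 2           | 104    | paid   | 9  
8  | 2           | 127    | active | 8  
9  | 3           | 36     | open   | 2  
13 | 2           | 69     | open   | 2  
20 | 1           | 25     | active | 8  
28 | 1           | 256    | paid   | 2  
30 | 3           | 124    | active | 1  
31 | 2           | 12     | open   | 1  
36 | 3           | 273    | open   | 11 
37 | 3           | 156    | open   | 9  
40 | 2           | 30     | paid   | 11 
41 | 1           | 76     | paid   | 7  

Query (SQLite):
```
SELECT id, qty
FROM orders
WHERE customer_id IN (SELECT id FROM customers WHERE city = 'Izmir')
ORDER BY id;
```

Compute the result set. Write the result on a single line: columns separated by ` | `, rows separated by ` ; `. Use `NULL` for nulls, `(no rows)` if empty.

9 | 2 ; 30 | 1 ; 36 | 11 ; 37 | 9

Inner query: customers.id where city = 'Izmir'.
Outer: keep orders rows whose customer_id is in that set.
Inner query → {3}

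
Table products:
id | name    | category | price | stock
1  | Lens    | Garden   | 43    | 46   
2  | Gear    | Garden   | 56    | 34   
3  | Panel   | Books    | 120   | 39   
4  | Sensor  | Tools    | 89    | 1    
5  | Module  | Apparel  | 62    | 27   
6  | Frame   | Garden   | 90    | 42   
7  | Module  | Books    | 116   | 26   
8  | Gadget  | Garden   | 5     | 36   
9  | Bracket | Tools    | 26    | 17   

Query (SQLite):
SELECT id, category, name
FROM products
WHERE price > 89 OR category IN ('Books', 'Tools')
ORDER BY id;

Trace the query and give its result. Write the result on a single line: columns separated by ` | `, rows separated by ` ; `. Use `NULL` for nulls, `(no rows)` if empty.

3 | Books | Panel ; 4 | Tools | Sensor ; 6 | Garden | Frame ; 7 | Books | Module ; 9 | Tools | Bracket

price > 89: ids {3, 6, 7}
category IN ('Books', 'Tools'): ids {3, 4, 7, 9}
Combine with OR.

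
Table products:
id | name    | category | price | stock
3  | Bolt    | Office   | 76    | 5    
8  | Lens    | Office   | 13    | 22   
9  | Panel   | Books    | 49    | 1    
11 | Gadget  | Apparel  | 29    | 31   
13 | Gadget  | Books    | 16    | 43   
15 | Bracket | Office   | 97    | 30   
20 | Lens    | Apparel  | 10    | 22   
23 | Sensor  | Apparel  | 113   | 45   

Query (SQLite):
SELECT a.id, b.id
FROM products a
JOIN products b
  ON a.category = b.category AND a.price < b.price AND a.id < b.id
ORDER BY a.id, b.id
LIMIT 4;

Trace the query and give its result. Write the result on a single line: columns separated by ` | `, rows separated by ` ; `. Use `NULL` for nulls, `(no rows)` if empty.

3 | 15 ; 8 | 15 ; 11 | 23 ; 20 | 23

Pairs (a,b) with same category, a.price < b.price, a.id < b.id.
category groups: Apparel:{11,20,23} Books:{9,13} Office:{3,8,15}
Ordered by (a.id, b.id); first 4.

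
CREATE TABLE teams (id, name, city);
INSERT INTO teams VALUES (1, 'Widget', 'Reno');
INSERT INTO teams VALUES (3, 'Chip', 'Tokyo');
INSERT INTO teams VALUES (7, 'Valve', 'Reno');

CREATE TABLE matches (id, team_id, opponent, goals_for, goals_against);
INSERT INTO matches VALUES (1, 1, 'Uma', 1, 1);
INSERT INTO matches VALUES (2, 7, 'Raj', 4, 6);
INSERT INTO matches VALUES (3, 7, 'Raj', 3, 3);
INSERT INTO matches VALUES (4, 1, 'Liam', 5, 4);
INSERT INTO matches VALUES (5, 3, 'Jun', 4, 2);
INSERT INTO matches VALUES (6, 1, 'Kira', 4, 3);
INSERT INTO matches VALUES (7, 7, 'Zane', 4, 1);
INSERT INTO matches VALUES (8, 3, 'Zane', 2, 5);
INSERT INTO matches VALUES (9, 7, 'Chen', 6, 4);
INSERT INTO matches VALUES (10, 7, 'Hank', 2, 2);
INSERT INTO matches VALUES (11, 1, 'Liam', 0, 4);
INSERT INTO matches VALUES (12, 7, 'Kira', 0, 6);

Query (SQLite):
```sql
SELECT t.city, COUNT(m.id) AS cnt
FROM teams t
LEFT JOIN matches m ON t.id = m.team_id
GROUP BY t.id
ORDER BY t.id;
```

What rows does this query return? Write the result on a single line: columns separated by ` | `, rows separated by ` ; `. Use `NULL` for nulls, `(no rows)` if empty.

LEFT JOIN keeps every teams row; unmatched ones get NULL for matches columns.
Group by teams.id and compute COUNT(m.id). COUNT(col) of an all-NULL group is 0.
  1: ids {1, 4, 6, 11} → COUNT(m.id)=4
  3: ids {5, 8} → COUNT(m.id)=2
  7: ids {2, 3, 7, 9, 10, 12} → COUNT(m.id)=6

Reno | 4 ; Tokyo | 2 ; Reno | 6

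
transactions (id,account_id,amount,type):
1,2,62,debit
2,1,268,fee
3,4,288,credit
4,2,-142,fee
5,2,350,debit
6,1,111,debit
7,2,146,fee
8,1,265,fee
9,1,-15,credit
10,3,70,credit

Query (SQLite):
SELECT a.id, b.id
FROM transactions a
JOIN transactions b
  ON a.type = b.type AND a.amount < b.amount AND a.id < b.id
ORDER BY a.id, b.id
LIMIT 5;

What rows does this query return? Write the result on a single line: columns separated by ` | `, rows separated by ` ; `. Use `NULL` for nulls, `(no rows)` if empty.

1 | 5 ; 1 | 6 ; 4 | 7 ; 4 | 8 ; 7 | 8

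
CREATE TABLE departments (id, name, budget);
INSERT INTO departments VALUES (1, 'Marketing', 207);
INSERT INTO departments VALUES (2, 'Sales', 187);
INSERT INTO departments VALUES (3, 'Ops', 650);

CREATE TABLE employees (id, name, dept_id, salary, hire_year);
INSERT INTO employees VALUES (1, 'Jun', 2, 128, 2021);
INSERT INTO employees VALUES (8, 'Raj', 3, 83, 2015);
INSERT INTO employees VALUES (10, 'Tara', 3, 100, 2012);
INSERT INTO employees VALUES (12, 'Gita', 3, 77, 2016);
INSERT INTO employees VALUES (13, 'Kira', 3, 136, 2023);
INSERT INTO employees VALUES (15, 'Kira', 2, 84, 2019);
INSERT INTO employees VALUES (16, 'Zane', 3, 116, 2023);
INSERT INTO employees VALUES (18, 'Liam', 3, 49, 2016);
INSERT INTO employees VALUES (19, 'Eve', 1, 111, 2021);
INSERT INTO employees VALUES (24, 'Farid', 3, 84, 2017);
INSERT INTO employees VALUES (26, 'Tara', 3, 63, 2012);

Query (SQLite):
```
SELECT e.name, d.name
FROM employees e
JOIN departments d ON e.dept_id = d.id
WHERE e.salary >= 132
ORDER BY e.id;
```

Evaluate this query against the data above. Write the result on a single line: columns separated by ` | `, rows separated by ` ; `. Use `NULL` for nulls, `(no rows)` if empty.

Each employees row matches the departments row where dept_id = departments.id.
Then keep rows with e.salary >= 132.

Kira | Ops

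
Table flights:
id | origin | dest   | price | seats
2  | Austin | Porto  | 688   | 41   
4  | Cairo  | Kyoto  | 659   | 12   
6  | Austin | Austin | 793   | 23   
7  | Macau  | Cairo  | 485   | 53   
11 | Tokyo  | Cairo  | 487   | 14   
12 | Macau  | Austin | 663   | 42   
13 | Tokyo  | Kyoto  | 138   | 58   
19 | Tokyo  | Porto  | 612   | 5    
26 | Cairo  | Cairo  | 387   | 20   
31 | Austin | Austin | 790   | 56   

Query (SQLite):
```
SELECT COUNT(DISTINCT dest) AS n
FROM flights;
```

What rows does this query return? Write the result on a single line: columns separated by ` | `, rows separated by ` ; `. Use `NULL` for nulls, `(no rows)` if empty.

4

Count distinct non-NULL dest values.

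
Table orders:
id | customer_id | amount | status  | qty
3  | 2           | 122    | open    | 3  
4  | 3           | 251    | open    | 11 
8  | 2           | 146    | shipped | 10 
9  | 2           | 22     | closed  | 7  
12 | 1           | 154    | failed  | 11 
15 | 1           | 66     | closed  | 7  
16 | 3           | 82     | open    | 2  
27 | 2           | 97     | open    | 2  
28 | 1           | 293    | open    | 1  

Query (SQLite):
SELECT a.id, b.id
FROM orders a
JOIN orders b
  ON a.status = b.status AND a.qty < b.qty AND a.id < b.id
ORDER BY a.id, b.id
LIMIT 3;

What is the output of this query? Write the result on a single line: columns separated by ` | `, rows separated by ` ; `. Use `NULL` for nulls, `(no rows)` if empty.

3 | 4

Pairs (a,b) with same status, a.qty < b.qty, a.id < b.id.
status groups: closed:{9,15} failed:{12} open:{3,4,16,27,28} shipped:{8}
Ordered by (a.id, b.id); first 3.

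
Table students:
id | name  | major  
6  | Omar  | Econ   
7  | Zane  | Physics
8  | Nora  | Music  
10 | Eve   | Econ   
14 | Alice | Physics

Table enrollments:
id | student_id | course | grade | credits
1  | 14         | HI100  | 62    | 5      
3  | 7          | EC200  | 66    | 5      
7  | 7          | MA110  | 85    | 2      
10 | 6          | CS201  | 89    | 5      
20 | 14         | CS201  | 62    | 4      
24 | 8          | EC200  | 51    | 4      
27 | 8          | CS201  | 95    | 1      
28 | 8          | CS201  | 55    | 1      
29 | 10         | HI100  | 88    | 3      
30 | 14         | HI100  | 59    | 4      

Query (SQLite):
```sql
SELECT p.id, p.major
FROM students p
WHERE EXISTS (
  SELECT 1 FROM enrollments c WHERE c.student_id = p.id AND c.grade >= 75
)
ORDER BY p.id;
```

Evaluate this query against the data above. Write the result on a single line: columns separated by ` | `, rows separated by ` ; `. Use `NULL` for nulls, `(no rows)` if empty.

For each students row, check whether any enrollments with matching student_id has grade >= 75.
Keep rows where that is true.

6 | Econ ; 7 | Physics ; 8 | Music ; 10 | Econ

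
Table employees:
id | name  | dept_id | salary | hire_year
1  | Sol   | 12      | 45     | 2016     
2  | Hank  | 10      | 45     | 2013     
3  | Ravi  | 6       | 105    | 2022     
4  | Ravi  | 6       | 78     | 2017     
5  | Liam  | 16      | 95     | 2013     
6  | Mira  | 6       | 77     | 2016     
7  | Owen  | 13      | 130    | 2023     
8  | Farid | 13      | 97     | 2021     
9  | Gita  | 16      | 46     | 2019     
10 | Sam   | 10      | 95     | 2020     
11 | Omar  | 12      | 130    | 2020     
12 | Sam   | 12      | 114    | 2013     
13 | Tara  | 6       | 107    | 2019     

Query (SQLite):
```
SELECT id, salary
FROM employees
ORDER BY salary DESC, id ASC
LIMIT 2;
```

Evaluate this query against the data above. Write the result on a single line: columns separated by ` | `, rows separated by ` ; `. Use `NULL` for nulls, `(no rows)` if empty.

7 | 130 ; 11 | 130

Sort by salary desc, tiebreak id asc: (130, id=7), (130, id=11), (114, id=12), (107, id=13), (105, id=3) …. Take first 2.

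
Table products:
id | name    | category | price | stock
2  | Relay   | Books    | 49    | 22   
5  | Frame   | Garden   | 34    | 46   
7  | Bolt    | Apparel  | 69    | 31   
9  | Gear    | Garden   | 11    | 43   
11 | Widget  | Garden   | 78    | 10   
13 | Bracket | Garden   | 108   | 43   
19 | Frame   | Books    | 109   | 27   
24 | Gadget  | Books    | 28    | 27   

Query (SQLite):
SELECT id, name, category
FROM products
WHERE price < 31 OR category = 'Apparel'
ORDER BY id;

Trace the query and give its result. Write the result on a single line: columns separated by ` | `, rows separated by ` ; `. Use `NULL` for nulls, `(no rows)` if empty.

7 | Bolt | Apparel ; 9 | Gear | Garden ; 24 | Gadget | Books

price < 31: ids {9, 24}
category = 'Apparel': ids {7}
Combine with OR.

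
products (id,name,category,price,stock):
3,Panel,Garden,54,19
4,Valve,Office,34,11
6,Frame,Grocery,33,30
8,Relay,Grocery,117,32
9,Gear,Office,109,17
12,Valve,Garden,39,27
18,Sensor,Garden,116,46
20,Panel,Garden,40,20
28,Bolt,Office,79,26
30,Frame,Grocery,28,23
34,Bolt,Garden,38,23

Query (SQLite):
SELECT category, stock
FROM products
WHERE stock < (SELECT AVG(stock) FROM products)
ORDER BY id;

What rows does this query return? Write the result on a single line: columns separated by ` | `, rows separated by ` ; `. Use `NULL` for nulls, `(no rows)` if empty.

Scalar subquery: AVG(stock) over all products rows = 24.909091 (≈; comparison uses full precision).
Keep rows where stock < that value.

Garden | 19 ; Office | 11 ; Office | 17 ; Garden | 20 ; Grocery | 23 ; Garden | 23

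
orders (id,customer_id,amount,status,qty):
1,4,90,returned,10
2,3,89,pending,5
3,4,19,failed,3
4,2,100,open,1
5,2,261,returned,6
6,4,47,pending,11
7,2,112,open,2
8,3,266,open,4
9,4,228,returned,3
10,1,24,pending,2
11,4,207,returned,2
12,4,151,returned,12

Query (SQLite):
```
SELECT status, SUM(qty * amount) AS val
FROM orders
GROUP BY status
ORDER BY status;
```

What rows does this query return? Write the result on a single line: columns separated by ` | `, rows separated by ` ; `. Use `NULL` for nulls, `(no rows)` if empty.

For each row compute qty * amount.
Group by status; take SUM of the expression per group.
  failed: ids {3} → SUM(qty * amount)=57
  open: ids {4, 7, 8} → SUM(qty * amount)=1388
  pending: ids {2, 6, 10} → SUM(qty * amount)=1010
  returned: ids {1, 5, 9, 11, 12} → SUM(qty * amount)=5376

failed | 57 ; open | 1388 ; pending | 1010 ; returned | 5376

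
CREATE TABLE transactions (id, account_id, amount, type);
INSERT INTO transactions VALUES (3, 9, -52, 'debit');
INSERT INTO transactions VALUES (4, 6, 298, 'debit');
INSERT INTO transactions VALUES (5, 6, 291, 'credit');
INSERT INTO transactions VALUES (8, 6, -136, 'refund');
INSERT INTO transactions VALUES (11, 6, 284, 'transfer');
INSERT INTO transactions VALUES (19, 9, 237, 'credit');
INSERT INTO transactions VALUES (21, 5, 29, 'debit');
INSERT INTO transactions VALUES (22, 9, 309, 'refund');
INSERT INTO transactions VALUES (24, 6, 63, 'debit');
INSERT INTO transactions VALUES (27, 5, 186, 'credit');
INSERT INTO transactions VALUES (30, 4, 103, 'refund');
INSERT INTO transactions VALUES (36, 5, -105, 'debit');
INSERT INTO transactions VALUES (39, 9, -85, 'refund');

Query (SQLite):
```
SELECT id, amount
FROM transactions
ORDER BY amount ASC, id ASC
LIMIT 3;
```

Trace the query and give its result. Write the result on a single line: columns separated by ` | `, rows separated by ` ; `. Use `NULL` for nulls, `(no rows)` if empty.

8 | -136 ; 36 | -105 ; 39 | -85

Sort by amount asc, tiebreak id asc: (-136, id=8), (-105, id=36), (-85, id=39), (-52, id=3), (29, id=21), (63, id=24) …. Take first 3.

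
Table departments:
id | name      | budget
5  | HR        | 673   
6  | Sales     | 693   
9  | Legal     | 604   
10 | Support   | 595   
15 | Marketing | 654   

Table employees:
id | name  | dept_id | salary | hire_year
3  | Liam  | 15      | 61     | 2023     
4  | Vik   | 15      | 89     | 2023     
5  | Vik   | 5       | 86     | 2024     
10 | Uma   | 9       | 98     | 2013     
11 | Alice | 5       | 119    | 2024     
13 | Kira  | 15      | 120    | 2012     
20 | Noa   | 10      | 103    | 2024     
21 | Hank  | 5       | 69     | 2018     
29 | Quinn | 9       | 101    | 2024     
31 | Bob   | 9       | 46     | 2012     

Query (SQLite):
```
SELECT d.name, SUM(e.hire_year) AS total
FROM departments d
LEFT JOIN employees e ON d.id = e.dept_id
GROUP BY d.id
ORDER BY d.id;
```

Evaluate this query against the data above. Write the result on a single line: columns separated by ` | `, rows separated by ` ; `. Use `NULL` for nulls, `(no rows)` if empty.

HR | 6066 ; Sales | NULL ; Legal | 6049 ; Support | 2024 ; Marketing | 6058

LEFT JOIN keeps every departments row; unmatched ones get NULL for employees columns.
Group by departments.id and compute SUM(e.hire_year). SUM over an all-NULL group is NULL.
  5: ids {5, 11, 21} → SUM(e.hire_year)=6066
  6: ids {—} → SUM(e.hire_year)=NULL
  9: ids {10, 29, 31} → SUM(e.hire_year)=6049
  10: ids {20} → SUM(e.hire_year)=2024
  15: ids {3, 4, 13} → SUM(e.hire_year)=6058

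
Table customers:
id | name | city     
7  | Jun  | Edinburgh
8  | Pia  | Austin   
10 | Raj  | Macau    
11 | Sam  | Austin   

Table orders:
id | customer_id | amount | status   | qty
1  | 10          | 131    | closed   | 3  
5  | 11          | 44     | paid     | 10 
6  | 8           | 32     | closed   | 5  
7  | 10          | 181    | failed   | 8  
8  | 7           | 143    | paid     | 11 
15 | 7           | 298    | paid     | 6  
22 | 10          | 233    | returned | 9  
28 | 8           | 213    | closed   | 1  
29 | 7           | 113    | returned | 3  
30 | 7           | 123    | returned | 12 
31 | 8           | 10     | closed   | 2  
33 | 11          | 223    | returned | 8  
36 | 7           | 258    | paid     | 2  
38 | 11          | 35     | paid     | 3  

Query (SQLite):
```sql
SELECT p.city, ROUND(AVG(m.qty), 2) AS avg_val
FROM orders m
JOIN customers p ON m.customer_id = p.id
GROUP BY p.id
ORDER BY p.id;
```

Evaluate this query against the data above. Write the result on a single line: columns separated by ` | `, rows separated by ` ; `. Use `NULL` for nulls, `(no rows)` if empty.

Join each orders row to its customers via customer_id.
Group joined rows by customers.id; compute ROUND(AVG(m.qty), 2) per group.
  7: ids {8, 15, 29, 30, 36} → ROUND(AVG(m.qty), 2)=6.8
  8: ids {6, 28, 31} → ROUND(AVG(m.qty), 2)=2.67
  10: ids {1, 7, 22} → ROUND(AVG(m.qty), 2)=6.67
  11: ids {5, 33, 38} → ROUND(AVG(m.qty), 2)=7

Edinburgh | 6.8 ; Austin | 2.67 ; Macau | 6.67 ; Austin | 7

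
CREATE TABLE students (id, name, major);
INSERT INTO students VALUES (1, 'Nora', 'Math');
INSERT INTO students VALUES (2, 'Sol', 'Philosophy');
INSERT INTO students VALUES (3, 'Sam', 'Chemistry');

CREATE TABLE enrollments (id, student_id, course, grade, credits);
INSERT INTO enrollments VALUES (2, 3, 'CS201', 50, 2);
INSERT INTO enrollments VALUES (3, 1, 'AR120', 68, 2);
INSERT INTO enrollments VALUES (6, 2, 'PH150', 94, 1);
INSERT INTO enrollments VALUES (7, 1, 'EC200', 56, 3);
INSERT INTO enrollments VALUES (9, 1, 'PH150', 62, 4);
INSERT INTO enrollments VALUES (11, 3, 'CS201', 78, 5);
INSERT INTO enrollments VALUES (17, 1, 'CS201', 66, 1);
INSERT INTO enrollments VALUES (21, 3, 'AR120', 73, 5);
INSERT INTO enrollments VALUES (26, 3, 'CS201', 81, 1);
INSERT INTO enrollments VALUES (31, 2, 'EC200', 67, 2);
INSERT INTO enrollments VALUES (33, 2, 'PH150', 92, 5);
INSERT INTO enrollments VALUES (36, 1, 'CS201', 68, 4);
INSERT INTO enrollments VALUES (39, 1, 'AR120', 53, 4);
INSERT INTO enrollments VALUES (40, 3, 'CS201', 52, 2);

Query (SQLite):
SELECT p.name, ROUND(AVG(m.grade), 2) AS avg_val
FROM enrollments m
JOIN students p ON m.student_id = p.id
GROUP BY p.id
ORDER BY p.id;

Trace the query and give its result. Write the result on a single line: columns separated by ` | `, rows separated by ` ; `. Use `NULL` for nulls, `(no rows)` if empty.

Nora | 62.17 ; Sol | 84.33 ; Sam | 66.8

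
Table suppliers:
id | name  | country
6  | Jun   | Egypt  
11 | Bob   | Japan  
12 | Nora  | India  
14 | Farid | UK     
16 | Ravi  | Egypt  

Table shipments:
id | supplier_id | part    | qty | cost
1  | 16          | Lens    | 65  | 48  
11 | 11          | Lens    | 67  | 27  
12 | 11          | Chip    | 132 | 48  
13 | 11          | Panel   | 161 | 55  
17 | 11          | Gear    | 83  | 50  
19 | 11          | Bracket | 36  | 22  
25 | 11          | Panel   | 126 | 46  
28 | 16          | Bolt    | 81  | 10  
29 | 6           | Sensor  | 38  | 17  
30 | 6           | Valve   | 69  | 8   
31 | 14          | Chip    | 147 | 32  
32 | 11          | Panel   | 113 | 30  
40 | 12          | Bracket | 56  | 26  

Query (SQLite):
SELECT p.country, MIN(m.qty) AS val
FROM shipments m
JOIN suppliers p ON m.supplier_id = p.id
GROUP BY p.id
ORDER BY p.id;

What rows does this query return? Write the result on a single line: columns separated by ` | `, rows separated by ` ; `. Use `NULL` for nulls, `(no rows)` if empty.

Join each shipments row to its suppliers via supplier_id.
Group joined rows by suppliers.id; compute MIN(m.qty) per group.
  6: ids {29, 30} → MIN(m.qty)=38
  11: ids {11, 12, 13, 17, 19, 25, 32} → MIN(m.qty)=36
  12: ids {40} → MIN(m.qty)=56
  14: ids {31} → MIN(m.qty)=147
  16: ids {1, 28} → MIN(m.qty)=65

Egypt | 38 ; Japan | 36 ; India | 56 ; UK | 147 ; Egypt | 65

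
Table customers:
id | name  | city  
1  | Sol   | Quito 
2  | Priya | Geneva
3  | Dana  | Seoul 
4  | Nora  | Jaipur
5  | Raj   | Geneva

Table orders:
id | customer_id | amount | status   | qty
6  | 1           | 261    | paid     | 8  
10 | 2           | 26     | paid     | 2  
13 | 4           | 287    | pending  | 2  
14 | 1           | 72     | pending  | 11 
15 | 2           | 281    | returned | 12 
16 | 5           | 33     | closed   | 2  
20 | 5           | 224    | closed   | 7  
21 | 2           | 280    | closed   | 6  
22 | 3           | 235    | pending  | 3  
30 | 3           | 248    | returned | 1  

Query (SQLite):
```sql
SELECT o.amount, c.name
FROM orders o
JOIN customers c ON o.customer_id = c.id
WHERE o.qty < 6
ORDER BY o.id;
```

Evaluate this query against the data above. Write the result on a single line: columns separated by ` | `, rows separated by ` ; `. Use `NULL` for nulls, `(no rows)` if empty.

Each orders row matches the customers row where customer_id = customers.id.
Then keep rows with o.qty < 6.

26 | Priya ; 287 | Nora ; 33 | Raj ; 235 | Dana ; 248 | Dana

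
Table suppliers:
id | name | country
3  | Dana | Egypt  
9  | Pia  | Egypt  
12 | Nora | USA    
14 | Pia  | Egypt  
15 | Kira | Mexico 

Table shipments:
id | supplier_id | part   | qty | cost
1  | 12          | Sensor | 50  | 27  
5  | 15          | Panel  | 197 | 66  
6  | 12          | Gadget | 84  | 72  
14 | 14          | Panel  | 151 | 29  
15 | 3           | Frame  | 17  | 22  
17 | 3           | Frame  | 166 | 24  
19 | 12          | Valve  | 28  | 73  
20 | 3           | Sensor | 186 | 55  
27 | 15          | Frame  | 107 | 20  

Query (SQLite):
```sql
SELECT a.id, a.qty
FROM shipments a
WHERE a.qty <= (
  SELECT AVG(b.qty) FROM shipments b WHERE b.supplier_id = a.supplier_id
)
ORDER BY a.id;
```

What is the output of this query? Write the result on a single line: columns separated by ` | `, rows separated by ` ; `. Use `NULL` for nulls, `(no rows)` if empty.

1 | 50 ; 14 | 151 ; 15 | 17 ; 19 | 28 ; 27 | 107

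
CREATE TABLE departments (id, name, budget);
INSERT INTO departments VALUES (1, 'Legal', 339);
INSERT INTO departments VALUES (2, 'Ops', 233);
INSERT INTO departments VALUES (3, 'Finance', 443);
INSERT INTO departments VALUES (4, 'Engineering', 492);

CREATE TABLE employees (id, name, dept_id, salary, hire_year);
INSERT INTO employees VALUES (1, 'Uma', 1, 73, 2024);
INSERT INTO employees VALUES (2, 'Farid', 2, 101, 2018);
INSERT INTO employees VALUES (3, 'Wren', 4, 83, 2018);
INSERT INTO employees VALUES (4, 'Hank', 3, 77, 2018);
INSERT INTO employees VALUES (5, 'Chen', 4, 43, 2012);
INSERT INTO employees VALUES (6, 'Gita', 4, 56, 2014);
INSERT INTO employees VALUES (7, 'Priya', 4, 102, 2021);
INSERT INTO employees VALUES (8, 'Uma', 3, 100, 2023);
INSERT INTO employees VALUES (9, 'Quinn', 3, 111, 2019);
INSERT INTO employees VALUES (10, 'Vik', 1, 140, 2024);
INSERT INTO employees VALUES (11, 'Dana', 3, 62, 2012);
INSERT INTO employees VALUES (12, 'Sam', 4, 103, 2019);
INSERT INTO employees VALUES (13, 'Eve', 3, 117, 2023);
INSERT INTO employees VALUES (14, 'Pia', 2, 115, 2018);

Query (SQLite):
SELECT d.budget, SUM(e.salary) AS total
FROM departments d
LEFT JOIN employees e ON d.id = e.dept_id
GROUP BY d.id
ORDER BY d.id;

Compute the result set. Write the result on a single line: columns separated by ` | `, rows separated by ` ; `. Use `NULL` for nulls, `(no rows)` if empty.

339 | 213 ; 233 | 216 ; 443 | 467 ; 492 | 387

LEFT JOIN keeps every departments row; unmatched ones get NULL for employees columns.
Group by departments.id and compute SUM(e.salary). SUM over an all-NULL group is NULL.
  1: ids {1, 10} → SUM(e.salary)=213
  2: ids {2, 14} → SUM(e.salary)=216
  3: ids {4, 8, 9, 11, 13} → SUM(e.salary)=467
  4: ids {3, 5, 6, 7, 12} → SUM(e.salary)=387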